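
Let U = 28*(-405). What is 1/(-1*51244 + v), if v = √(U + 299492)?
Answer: -12811/656414846 - √72038/1312829692 ≈ -1.9721e-5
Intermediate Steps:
U = -11340
v = 2*√72038 (v = √(-11340 + 299492) = √288152 = 2*√72038 ≈ 536.80)
1/(-1*51244 + v) = 1/(-1*51244 + 2*√72038) = 1/(-51244 + 2*√72038)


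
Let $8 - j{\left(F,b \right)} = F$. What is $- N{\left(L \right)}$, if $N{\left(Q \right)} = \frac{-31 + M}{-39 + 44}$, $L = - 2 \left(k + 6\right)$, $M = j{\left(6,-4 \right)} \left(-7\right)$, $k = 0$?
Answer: $9$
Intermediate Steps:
$j{\left(F,b \right)} = 8 - F$
$M = -14$ ($M = \left(8 - 6\right) \left(-7\right) = 2 \left(-7\right) = -14$)
$L = -12$ ($L = - 2 \left(0 + 6\right) = \left(-2\right) 6 = -12$)
$N{\left(Q \right)} = -9$ ($N{\left(Q \right)} = \frac{-31 - 14}{-39 + 44} = - \frac{45}{5} = \left(-45\right) \frac{1}{5} = -9$)
$- N{\left(L \right)} = \left(-1\right) \left(-9\right) = 9$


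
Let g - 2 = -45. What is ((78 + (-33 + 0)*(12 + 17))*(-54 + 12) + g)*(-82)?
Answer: -3023750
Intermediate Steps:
g = -43 (g = 2 - 45 = -43)
((78 + (-33 + 0)*(12 + 17))*(-54 + 12) + g)*(-82) = ((78 + (-33 + 0)*(12 + 17))*(-54 + 12) - 43)*(-82) = ((78 - 33*29)*(-42) - 43)*(-82) = ((78 - 957)*(-42) - 43)*(-82) = (-879*(-42) - 43)*(-82) = (36918 - 43)*(-82) = 36875*(-82) = -3023750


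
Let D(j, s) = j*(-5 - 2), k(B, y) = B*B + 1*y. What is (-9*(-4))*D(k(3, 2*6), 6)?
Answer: -5292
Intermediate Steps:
k(B, y) = y + B**2 (k(B, y) = B**2 + y = y + B**2)
D(j, s) = -7*j (D(j, s) = j*(-7) = -7*j)
(-9*(-4))*D(k(3, 2*6), 6) = (-9*(-4))*(-7*(2*6 + 3**2)) = 36*(-7*(12 + 9)) = 36*(-7*21) = 36*(-147) = -5292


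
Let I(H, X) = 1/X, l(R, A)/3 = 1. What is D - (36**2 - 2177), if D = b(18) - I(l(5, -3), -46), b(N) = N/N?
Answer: 40573/46 ≈ 882.02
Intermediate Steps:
l(R, A) = 3 (l(R, A) = 3*1 = 3)
b(N) = 1
D = 47/46 (D = 1 - 1/(-46) = 1 - 1*(-1/46) = 1 + 1/46 = 47/46 ≈ 1.0217)
D - (36**2 - 2177) = 47/46 - (36**2 - 2177) = 47/46 - (1296 - 2177) = 47/46 - 1*(-881) = 47/46 + 881 = 40573/46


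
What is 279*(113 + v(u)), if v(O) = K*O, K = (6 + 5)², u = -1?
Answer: -2232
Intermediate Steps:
K = 121 (K = 11² = 121)
v(O) = 121*O
279*(113 + v(u)) = 279*(113 + 121*(-1)) = 279*(113 - 121) = 279*(-8) = -2232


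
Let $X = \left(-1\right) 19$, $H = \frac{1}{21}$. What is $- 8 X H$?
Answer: $\frac{152}{21} \approx 7.2381$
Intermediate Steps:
$H = \frac{1}{21} \approx 0.047619$
$X = -19$
$- 8 X H = \left(-8\right) \left(-19\right) \frac{1}{21} = 152 \cdot \frac{1}{21} = \frac{152}{21}$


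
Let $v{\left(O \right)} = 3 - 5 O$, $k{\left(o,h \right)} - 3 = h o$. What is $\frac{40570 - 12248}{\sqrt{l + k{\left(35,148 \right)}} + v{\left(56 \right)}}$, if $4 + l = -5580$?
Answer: $- \frac{3922597}{38565} - \frac{14161 i \sqrt{401}}{38565} \approx -101.71 - 7.3531 i$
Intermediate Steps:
$l = -5584$ ($l = -4 - 5580 = -5584$)
$k{\left(o,h \right)} = 3 + h o$
$\frac{40570 - 12248}{\sqrt{l + k{\left(35,148 \right)}} + v{\left(56 \right)}} = \frac{40570 - 12248}{\sqrt{-5584 + \left(3 + 148 \cdot 35\right)} + \left(3 - 280\right)} = \frac{28322}{\sqrt{-5584 + \left(3 + 5180\right)} + \left(3 - 280\right)} = \frac{28322}{\sqrt{-5584 + 5183} - 277} = \frac{28322}{\sqrt{-401} - 277} = \frac{28322}{i \sqrt{401} - 277} = \frac{28322}{-277 + i \sqrt{401}}$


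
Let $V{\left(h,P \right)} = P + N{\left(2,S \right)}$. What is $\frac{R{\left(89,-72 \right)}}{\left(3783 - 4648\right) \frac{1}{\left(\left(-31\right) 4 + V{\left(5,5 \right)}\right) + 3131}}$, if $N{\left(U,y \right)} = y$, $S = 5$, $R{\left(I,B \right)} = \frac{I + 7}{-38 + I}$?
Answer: $- \frac{96544}{14705} \approx -6.5654$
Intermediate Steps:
$R{\left(I,B \right)} = \frac{7 + I}{-38 + I}$
$V{\left(h,P \right)} = 5 + P$ ($V{\left(h,P \right)} = P + 5 = 5 + P$)
$\frac{R{\left(89,-72 \right)}}{\left(3783 - 4648\right) \frac{1}{\left(\left(-31\right) 4 + V{\left(5,5 \right)}\right) + 3131}} = \frac{\frac{1}{-38 + 89} \left(7 + 89\right)}{\left(3783 - 4648\right) \frac{1}{\left(\left(-31\right) 4 + \left(5 + 5\right)\right) + 3131}} = \frac{\frac{1}{51} \cdot 96}{\left(-865\right) \frac{1}{\left(-124 + 10\right) + 3131}} = \frac{\frac{1}{51} \cdot 96}{\left(-865\right) \frac{1}{-114 + 3131}} = \frac{32}{17 \left(- \frac{865}{3017}\right)} = \frac{32}{17} \left(- \frac{3017}{865}\right) = - \frac{96544}{14705}$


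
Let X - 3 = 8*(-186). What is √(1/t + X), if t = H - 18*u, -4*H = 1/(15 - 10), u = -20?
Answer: I*√76960873505/7199 ≈ 38.536*I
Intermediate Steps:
H = -1/20 (H = -1/(4*(15 - 10)) = -¼/5 = -¼*⅕ = -1/20 ≈ -0.050000)
t = 7199/20 (t = -1/20 - 18*(-20) = -1/20 + 360 = 7199/20 ≈ 359.95)
X = -1485 (X = 3 + 8*(-186) = 3 - 1488 = -1485)
√(1/t + X) = √(1/(7199/20) - 1485) = √(20/7199 - 1485) = √(-10690495/7199) = I*√76960873505/7199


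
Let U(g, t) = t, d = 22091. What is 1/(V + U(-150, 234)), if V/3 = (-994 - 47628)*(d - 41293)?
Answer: 1/2800919166 ≈ 3.5703e-10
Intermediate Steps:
V = 2800918932 (V = 3*((-994 - 47628)*(22091 - 41293)) = 3*(-48622*(-19202)) = 3*933639644 = 2800918932)
1/(V + U(-150, 234)) = 1/(2800918932 + 234) = 1/2800919166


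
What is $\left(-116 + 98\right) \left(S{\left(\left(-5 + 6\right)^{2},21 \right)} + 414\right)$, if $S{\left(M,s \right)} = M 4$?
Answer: $-7524$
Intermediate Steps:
$S{\left(M,s \right)} = 4 M$
$\left(-116 + 98\right) \left(S{\left(\left(-5 + 6\right)^{2},21 \right)} + 414\right) = \left(-116 + 98\right) \left(4 \left(-5 + 6\right)^{2} + 414\right) = - 18 \left(4 \cdot 1^{2} + 414\right) = - 18 \left(4 \cdot 1 + 414\right) = - 18 \left(4 + 414\right) = \left(-18\right) 418 = -7524$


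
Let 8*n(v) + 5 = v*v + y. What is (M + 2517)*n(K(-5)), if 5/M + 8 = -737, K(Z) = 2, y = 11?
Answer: 468790/149 ≈ 3146.2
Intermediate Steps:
n(v) = ¾ + v²/8 (n(v) = -5/8 + (v*v + 11)/8 = -5/8 + (v² + 11)/8 = -5/8 + (11 + v²)/8 = -5/8 + (11/8 + v²/8) = ¾ + v²/8)
M = -1/149 (M = 5/(-8 - 737) = 5/(-745) = 5*(-1/745) = -1/149 ≈ -0.0067114)
(M + 2517)*n(K(-5)) = (-1/149 + 2517)*(¾ + (⅛)*2²) = 375032*(¾ + (⅛)*4)/149 = 375032*(¾ + ½)/149 = (375032/149)*(5/4) = 468790/149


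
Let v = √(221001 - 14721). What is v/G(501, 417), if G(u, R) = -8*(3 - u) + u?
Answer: 2*√5730/1495 ≈ 0.10127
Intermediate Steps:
v = 6*√5730 (v = √206280 = 6*√5730 ≈ 454.18)
G(u, R) = -24 + 9*u (G(u, R) = (-24 + 8*u) + u = -24 + 9*u)
v/G(501, 417) = (6*√5730)/(-24 + 9*501) = (6*√5730)/(-24 + 4509) = (6*√5730)/4485 = (6*√5730)*(1/4485) = 2*√5730/1495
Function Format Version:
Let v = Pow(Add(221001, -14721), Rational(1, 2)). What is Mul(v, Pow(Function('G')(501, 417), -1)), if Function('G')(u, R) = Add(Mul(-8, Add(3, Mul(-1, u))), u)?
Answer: Mul(Rational(2, 1495), Pow(5730, Rational(1, 2))) ≈ 0.10127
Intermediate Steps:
v = Mul(6, Pow(5730, Rational(1, 2))) (v = Pow(206280, Rational(1, 2)) = Mul(6, Pow(5730, Rational(1, 2))) ≈ 454.18)
Function('G')(u, R) = Add(-24, Mul(9, u)) (Function('G')(u, R) = Add(Add(-24, Mul(8, u)), u) = Add(-24, Mul(9, u)))
Mul(v, Pow(Function('G')(501, 417), -1)) = Mul(Mul(6, Pow(5730, Rational(1, 2))), Pow(Add(-24, Mul(9, 501)), -1)) = Mul(Mul(6, Pow(5730, Rational(1, 2))), Pow(Add(-24, 4509), -1)) = Mul(Mul(6, Pow(5730, Rational(1, 2))), Pow(4485, -1)) = Mul(Mul(6, Pow(5730, Rational(1, 2))), Rational(1, 4485)) = Mul(Rational(2, 1495), Pow(5730, Rational(1, 2)))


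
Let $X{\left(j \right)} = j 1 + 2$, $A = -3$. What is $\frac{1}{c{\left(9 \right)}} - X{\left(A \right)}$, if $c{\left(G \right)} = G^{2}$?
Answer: $\frac{82}{81} \approx 1.0123$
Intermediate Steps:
$X{\left(j \right)} = 2 + j$ ($X{\left(j \right)} = j + 2 = 2 + j$)
$\frac{1}{c{\left(9 \right)}} - X{\left(A \right)} = \frac{1}{9^{2}} - \left(2 - 3\right) = \frac{1}{81} - -1 = \frac{1}{81} + 1 = \frac{82}{81}$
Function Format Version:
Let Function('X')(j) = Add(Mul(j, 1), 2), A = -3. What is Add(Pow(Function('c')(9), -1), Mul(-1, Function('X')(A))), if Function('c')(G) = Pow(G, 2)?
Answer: Rational(82, 81) ≈ 1.0123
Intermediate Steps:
Function('X')(j) = Add(2, j) (Function('X')(j) = Add(j, 2) = Add(2, j))
Add(Pow(Function('c')(9), -1), Mul(-1, Function('X')(A))) = Add(Pow(Pow(9, 2), -1), Mul(-1, Add(2, -3))) = Add(Pow(81, -1), Mul(-1, -1)) = Add(Rational(1, 81), 1) = Rational(82, 81)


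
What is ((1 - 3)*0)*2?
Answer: 0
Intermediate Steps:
((1 - 3)*0)*2 = -2*0*2 = 0*2 = 0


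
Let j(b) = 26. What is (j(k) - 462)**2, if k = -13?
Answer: 190096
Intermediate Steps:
(j(k) - 462)**2 = (26 - 462)**2 = (-436)**2 = 190096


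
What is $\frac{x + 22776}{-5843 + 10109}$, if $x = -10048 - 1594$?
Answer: $\frac{5567}{2133} \approx 2.6099$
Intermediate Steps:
$x = -11642$
$\frac{x + 22776}{-5843 + 10109} = \frac{-11642 + 22776}{-5843 + 10109} = \frac{11134}{4266} = 11134 \cdot \frac{1}{4266} = \frac{5567}{2133}$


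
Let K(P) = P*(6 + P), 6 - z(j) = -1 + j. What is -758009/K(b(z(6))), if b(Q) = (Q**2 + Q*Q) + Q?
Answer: -758009/27 ≈ -28074.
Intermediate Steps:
z(j) = 7 - j (z(j) = 6 - (-1 + j) = 6 + (1 - j) = 7 - j)
b(Q) = Q + 2*Q**2 (b(Q) = (Q**2 + Q**2) + Q = 2*Q**2 + Q = Q + 2*Q**2)
-758009/K(b(z(6))) = -758009*1/((1 + 2*(7 - 1*6))*(6 + (7 - 1*6)*(1 + 2*(7 - 1*6)))*(7 - 1*6)) = -758009*1/((1 + 2*(7 - 6))*(6 + (7 - 6)*(1 + 2*(7 - 6)))*(7 - 6)) = -758009*1/((1 + 2*1)*(6 + 1*(1 + 2*1))) = -758009*1/((1 + 2)*(6 + 1*(1 + 2))) = -758009*1/(3*(6 + 1*3)) = -758009*1/(3*(6 + 3)) = -758009/(3*9) = -758009/27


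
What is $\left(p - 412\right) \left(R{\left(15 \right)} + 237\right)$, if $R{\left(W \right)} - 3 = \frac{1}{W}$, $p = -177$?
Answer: $- \frac{2120989}{15} \approx -1.414 \cdot 10^{5}$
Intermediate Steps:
$R{\left(W \right)} = 3 + \frac{1}{W}$
$\left(p - 412\right) \left(R{\left(15 \right)} + 237\right) = \left(-177 - 412\right) \left(\left(3 + \frac{1}{15}\right) + 237\right) = - 589 \left(\left(3 + \frac{1}{15}\right) + 237\right) = - 589 \left(\frac{46}{15} + 237\right) = \left(-589\right) \frac{3601}{15} = - \frac{2120989}{15}$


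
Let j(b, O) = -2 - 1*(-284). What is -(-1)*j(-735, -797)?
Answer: 282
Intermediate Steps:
j(b, O) = 282 (j(b, O) = -2 + 284 = 282)
-(-1)*j(-735, -797) = -(-1)*282 = -1*(-282) = 282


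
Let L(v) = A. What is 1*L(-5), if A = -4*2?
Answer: -8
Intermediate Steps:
A = -8
L(v) = -8
1*L(-5) = 1*(-8) = -8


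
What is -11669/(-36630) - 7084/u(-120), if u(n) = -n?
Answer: -1075361/18315 ≈ -58.715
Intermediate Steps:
-11669/(-36630) - 7084/u(-120) = -11669/(-36630) - 7084/((-1*(-120))) = -11669*(-1/36630) - 7084/120 = 11669/36630 - 7084*1/120 = 11669/36630 - 1771/30 = -1075361/18315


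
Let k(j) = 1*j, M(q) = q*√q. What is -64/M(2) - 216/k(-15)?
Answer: 72/5 - 16*√2 ≈ -8.2274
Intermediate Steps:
M(q) = q^(3/2)
k(j) = j
-64/M(2) - 216/k(-15) = -64*√2/4 - 216/(-15) = -64*√2/4 - 216*(-1/15) = -16*√2 + 72/5 = 72/5 - 16*√2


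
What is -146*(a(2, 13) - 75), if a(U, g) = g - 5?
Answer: 9782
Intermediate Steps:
a(U, g) = -5 + g
-146*(a(2, 13) - 75) = -146*((-5 + 13) - 75) = -146*(8 - 75) = -146*(-67) = 9782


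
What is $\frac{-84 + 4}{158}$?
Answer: $- \frac{40}{79} \approx -0.50633$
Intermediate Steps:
$\frac{-84 + 4}{158} = \left(-80\right) \frac{1}{158} = - \frac{40}{79}$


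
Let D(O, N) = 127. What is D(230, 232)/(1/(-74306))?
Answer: -9436862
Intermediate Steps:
D(230, 232)/(1/(-74306)) = 127/(1/(-74306)) = 127/(-1/74306) = 127*(-74306) = -9436862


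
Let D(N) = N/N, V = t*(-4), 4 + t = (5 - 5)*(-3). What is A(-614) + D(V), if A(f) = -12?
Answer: -11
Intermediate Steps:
t = -4 (t = -4 + (5 - 5)*(-3) = -4 + 0*(-3) = -4 + 0 = -4)
V = 16 (V = -4*(-4) = 16)
D(N) = 1
A(-614) + D(V) = -12 + 1 = -11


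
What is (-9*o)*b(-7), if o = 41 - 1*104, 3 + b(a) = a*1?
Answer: -5670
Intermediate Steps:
b(a) = -3 + a (b(a) = -3 + a*1 = -3 + a)
o = -63 (o = 41 - 104 = -63)
(-9*o)*b(-7) = (-9*(-63))*(-3 - 7) = 567*(-10) = -5670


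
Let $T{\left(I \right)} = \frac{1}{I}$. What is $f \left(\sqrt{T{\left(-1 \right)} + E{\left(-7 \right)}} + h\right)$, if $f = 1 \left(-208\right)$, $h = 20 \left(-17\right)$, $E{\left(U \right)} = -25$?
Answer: $70720 - 208 i \sqrt{26} \approx 70720.0 - 1060.6 i$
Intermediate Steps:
$h = -340$
$f = -208$
$f \left(\sqrt{T{\left(-1 \right)} + E{\left(-7 \right)}} + h\right) = - 208 \left(\sqrt{\frac{1}{-1} - 25} - 340\right) = - 208 \left(\sqrt{-1 - 25} - 340\right) = - 208 \left(\sqrt{-26} - 340\right) = - 208 \left(i \sqrt{26} - 340\right) = - 208 \left(-340 + i \sqrt{26}\right) = 70720 - 208 i \sqrt{26}$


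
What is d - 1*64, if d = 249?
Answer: 185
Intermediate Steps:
d - 1*64 = 249 - 1*64 = 249 - 64 = 185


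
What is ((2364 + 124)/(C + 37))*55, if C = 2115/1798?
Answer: 246038320/68641 ≈ 3584.4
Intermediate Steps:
C = 2115/1798 (C = 2115*(1/1798) = 2115/1798 ≈ 1.1763)
((2364 + 124)/(C + 37))*55 = ((2364 + 124)/(2115/1798 + 37))*55 = (2488/(68641/1798))*55 = (2488*(1798/68641))*55 = (4473424/68641)*55 = 246038320/68641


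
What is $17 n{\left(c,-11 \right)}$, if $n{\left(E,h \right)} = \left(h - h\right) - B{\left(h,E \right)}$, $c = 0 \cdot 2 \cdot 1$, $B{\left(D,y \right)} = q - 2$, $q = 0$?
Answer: $34$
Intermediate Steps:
$B{\left(D,y \right)} = -2$ ($B{\left(D,y \right)} = 0 - 2 = -2$)
$c = 0$ ($c = 0 \cdot 1 = 0$)
$n{\left(E,h \right)} = 2$ ($n{\left(E,h \right)} = \left(h - h\right) - -2 = 0 + 2 = 2$)
$17 n{\left(c,-11 \right)} = 17 \cdot 2 = 34$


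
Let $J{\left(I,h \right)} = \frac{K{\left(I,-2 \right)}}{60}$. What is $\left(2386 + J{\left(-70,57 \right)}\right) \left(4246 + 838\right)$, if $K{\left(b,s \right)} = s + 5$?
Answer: $\frac{60653391}{5} \approx 1.2131 \cdot 10^{7}$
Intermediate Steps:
$K{\left(b,s \right)} = 5 + s$
$J{\left(I,h \right)} = \frac{1}{20}$ ($J{\left(I,h \right)} = \frac{5 - 2}{60} = 3 \cdot \frac{1}{60} = \frac{1}{20}$)
$\left(2386 + J{\left(-70,57 \right)}\right) \left(4246 + 838\right) = \left(2386 + \frac{1}{20}\right) \left(4246 + 838\right) = \frac{47721}{20} \cdot 5084 = \frac{60653391}{5}$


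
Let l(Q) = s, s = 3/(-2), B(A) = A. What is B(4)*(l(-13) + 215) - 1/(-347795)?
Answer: 297016931/347795 ≈ 854.00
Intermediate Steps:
s = -3/2 (s = 3*(-½) = -3/2 ≈ -1.5000)
l(Q) = -3/2
B(4)*(l(-13) + 215) - 1/(-347795) = 4*(-3/2 + 215) - 1/(-347795) = 4*(427/2) - 1*(-1/347795) = 854 + 1/347795 = 297016931/347795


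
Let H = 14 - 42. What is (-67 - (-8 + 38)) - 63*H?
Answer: 1667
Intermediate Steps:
H = -28
(-67 - (-8 + 38)) - 63*H = (-67 - (-8 + 38)) - 63*(-28) = (-67 - 1*30) + 1764 = (-67 - 30) + 1764 = -97 + 1764 = 1667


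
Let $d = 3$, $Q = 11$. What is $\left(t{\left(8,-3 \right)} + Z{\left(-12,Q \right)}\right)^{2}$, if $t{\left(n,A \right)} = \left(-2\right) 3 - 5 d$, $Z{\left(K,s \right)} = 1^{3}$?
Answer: $400$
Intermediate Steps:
$Z{\left(K,s \right)} = 1$
$t{\left(n,A \right)} = -21$ ($t{\left(n,A \right)} = \left(-2\right) 3 - 15 = -6 - 15 = -21$)
$\left(t{\left(8,-3 \right)} + Z{\left(-12,Q \right)}\right)^{2} = \left(-21 + 1\right)^{2} = \left(-20\right)^{2} = 400$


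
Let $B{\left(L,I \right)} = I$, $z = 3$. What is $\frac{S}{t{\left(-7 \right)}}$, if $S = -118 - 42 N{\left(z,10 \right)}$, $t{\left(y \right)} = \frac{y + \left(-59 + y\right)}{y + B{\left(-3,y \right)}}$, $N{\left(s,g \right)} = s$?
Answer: $- \frac{3416}{73} \approx -46.794$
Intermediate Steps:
$t{\left(y \right)} = \frac{-59 + 2 y}{2 y}$ ($t{\left(y \right)} = \frac{y + \left(-59 + y\right)}{y + y} = \frac{-59 + 2 y}{2 y}$)
$S = -244$ ($S = -118 - 126 = -244$)
$\frac{S}{t{\left(-7 \right)}} = - \frac{244}{\frac{1}{-7} \left(- \frac{59}{2} - 7\right)} = - \frac{244}{\left(- \frac{1}{7}\right) \left(- \frac{73}{2}\right)} = - \frac{244}{\frac{73}{14}} = \left(-244\right) \frac{14}{73} = - \frac{3416}{73}$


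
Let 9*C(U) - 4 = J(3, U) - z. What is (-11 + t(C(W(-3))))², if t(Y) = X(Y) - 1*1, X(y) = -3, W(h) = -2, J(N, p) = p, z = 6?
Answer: 225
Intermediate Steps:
C(U) = -2/9 + U/9 (C(U) = 4/9 + (U - 1*6)/9 = 4/9 + (U - 6)/9 = 4/9 + (-6 + U)/9 = 4/9 + (-⅔ + U/9) = -2/9 + U/9)
t(Y) = -4 (t(Y) = -3 - 1*1 = -3 - 1 = -4)
(-11 + t(C(W(-3))))² = (-11 - 4)² = (-15)² = 225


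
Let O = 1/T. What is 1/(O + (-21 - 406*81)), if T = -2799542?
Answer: -2799542/92124528595 ≈ -3.0389e-5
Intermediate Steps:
O = -1/2799542 (O = 1/(-2799542) = -1/2799542 ≈ -3.5720e-7)
1/(O + (-21 - 406*81)) = 1/(-1/2799542 + (-21 - 406*81)) = 1/(-1/2799542 + (-21 - 32886)) = 1/(-1/2799542 - 32907) = 1/(-92124528595/2799542) = -2799542/92124528595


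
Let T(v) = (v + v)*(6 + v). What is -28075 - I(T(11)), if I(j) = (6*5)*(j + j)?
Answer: -50515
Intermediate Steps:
T(v) = 2*v*(6 + v) (T(v) = (2*v)*(6 + v) = 2*v*(6 + v))
I(j) = 60*j (I(j) = 30*(2*j) = 60*j)
-28075 - I(T(11)) = -28075 - 60*2*11*(6 + 11) = -28075 - 60*2*11*17 = -28075 - 60*374 = -28075 - 1*22440 = -28075 - 22440 = -50515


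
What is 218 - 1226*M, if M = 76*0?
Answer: 218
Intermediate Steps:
M = 0
218 - 1226*M = 218 - 1226*0 = 218 + 0 = 218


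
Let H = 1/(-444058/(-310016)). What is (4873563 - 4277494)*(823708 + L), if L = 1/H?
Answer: 76107014836094817/155008 ≈ 4.9099e+11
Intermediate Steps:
H = 155008/222029 (H = 1/(-444058*(-1/310016)) = 1/(222029/155008) = 155008/222029 ≈ 0.69814)
L = 222029/155008 (L = 1/(155008/222029) = 222029/155008 ≈ 1.4324)
(4873563 - 4277494)*(823708 + L) = (4873563 - 4277494)*(823708 + 222029/155008) = 596069*(127681551693/155008) = 76107014836094817/155008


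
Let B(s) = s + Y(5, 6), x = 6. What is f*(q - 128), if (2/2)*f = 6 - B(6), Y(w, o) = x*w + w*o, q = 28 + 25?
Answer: 4500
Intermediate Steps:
q = 53
Y(w, o) = 6*w + o*w (Y(w, o) = 6*w + w*o = 6*w + o*w)
B(s) = 60 + s (B(s) = s + 5*(6 + 6) = s + 5*12 = s + 60 = 60 + s)
f = -60 (f = 6 - (60 + 6) = 6 - 1*66 = 6 - 66 = -60)
f*(q - 128) = -60*(53 - 128) = -60*(-75) = 4500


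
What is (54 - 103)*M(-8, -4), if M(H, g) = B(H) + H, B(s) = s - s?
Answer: 392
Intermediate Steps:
B(s) = 0
M(H, g) = H (M(H, g) = 0 + H = H)
(54 - 103)*M(-8, -4) = (54 - 103)*(-8) = -49*(-8) = 392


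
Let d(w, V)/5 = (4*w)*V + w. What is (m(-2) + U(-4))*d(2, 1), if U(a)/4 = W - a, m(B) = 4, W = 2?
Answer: 1400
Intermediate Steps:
d(w, V) = 5*w + 20*V*w (d(w, V) = 5*((4*w)*V + w) = 5*(4*V*w + w) = 5*(w + 4*V*w) = 5*w + 20*V*w)
U(a) = 8 - 4*a (U(a) = 4*(2 - a) = 8 - 4*a)
(m(-2) + U(-4))*d(2, 1) = (4 + (8 - 4*(-4)))*(5*2*(1 + 4*1)) = (4 + (8 + 16))*(5*2*(1 + 4)) = (4 + 24)*(5*2*5) = 28*50 = 1400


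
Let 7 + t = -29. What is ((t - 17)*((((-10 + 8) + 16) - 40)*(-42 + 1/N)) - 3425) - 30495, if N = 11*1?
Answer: -1008378/11 ≈ -91671.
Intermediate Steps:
N = 11
t = -36 (t = -7 - 29 = -36)
((t - 17)*((((-10 + 8) + 16) - 40)*(-42 + 1/N)) - 3425) - 30495 = ((-36 - 17)*((((-10 + 8) + 16) - 40)*(-42 + 1/11)) - 3425) - 30495 = (-53*((-2 + 16) - 40)*(-42 + 1/11) - 3425) - 30495 = (-53*(14 - 40)*(-461)/11 - 3425) - 30495 = (-(-1378)*(-461)/11 - 3425) - 30495 = (-53*11986/11 - 3425) - 30495 = (-635258/11 - 3425) - 30495 = -672933/11 - 30495 = -1008378/11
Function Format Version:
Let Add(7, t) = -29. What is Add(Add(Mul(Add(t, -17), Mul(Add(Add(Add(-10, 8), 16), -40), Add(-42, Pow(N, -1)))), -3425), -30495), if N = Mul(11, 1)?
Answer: Rational(-1008378, 11) ≈ -91671.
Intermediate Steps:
N = 11
t = -36 (t = Add(-7, -29) = -36)
Add(Add(Mul(Add(t, -17), Mul(Add(Add(Add(-10, 8), 16), -40), Add(-42, Pow(N, -1)))), -3425), -30495) = Add(Add(Mul(Add(-36, -17), Mul(Add(Add(Add(-10, 8), 16), -40), Add(-42, Pow(11, -1)))), -3425), -30495) = Add(Add(Mul(-53, Mul(Add(Add(-2, 16), -40), Add(-42, Rational(1, 11)))), -3425), -30495) = Add(Add(Mul(-53, Mul(Add(14, -40), Rational(-461, 11))), -3425), -30495) = Add(Add(Mul(-53, Mul(-26, Rational(-461, 11))), -3425), -30495) = Add(Add(Mul(-53, Rational(11986, 11)), -3425), -30495) = Add(Add(Rational(-635258, 11), -3425), -30495) = Add(Rational(-672933, 11), -30495) = Rational(-1008378, 11)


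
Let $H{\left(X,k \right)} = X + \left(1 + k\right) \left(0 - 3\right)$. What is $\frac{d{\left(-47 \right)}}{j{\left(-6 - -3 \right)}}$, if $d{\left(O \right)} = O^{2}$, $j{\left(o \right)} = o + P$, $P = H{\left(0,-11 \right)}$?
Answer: $\frac{2209}{27} \approx 81.815$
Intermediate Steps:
$H{\left(X,k \right)} = -3 + X - 3 k$ ($H{\left(X,k \right)} = X + \left(1 + k\right) \left(-3\right) = X - \left(3 + 3 k\right) = -3 + X - 3 k$)
$P = 30$ ($P = -3 + 0 - -33 = -3 + 0 + 33 = 30$)
$j{\left(o \right)} = 30 + o$ ($j{\left(o \right)} = o + 30 = 30 + o$)
$\frac{d{\left(-47 \right)}}{j{\left(-6 - -3 \right)}} = \frac{\left(-47\right)^{2}}{30 - 3} = \frac{2209}{30 + \left(-6 + 3\right)} = \frac{2209}{30 - 3} = \frac{2209}{27}$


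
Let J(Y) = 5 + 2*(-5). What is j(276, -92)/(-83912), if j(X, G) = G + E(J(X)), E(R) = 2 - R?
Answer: 5/4936 ≈ 0.0010130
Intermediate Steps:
J(Y) = -5 (J(Y) = 5 - 10 = -5)
j(X, G) = 7 + G (j(X, G) = G + (2 - 1*(-5)) = G + (2 + 5) = G + 7 = 7 + G)
j(276, -92)/(-83912) = (7 - 92)/(-83912) = -85*(-1/83912) = 5/4936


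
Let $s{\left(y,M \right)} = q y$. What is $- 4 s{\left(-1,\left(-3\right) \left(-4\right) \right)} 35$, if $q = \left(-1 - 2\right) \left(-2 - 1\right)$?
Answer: $1260$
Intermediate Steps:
$q = 9$ ($q = \left(-3\right) \left(-3\right) = 9$)
$s{\left(y,M \right)} = 9 y$
$- 4 s{\left(-1,\left(-3\right) \left(-4\right) \right)} 35 = - 4 \cdot 9 \left(-1\right) 35 = \left(-4\right) \left(-9\right) 35 = 36 \cdot 35 = 1260$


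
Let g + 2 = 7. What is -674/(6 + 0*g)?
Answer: -337/3 ≈ -112.33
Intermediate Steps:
g = 5 (g = -2 + 7 = 5)
-674/(6 + 0*g) = -674/(6 + 0*5) = -674/(6 + 0) = -674/6 = -674*⅙ = -337/3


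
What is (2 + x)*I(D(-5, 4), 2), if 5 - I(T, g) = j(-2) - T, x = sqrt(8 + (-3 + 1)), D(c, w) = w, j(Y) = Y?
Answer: 22 + 11*sqrt(6) ≈ 48.944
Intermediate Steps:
x = sqrt(6) (x = sqrt(8 - 2) = sqrt(6) ≈ 2.4495)
I(T, g) = 7 + T (I(T, g) = 5 - (-2 - T) = 5 + (2 + T) = 7 + T)
(2 + x)*I(D(-5, 4), 2) = (2 + sqrt(6))*(7 + 4) = (2 + sqrt(6))*11 = 22 + 11*sqrt(6)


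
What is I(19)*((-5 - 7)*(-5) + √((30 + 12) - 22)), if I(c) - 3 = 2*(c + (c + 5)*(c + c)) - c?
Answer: 110760 + 3692*√5 ≈ 1.1902e+5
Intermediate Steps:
I(c) = 3 + c + 4*c*(5 + c) (I(c) = 3 + (2*(c + (c + 5)*(c + c)) - c) = 3 + (2*(c + (5 + c)*(2*c)) - c) = 3 + (2*(c + 2*c*(5 + c)) - c) = 3 + ((2*c + 4*c*(5 + c)) - c) = 3 + (c + 4*c*(5 + c)) = 3 + c + 4*c*(5 + c))
I(19)*((-5 - 7)*(-5) + √((30 + 12) - 22)) = (3 + 4*19² + 21*19)*((-5 - 7)*(-5) + √((30 + 12) - 22)) = (3 + 4*361 + 399)*(-12*(-5) + √(42 - 22)) = (3 + 1444 + 399)*(60 + √20) = 1846*(60 + 2*√5) = 110760 + 3692*√5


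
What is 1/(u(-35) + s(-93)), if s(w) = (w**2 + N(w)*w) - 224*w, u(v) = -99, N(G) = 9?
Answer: 1/28545 ≈ 3.5032e-5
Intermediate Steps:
s(w) = w**2 - 215*w (s(w) = (w**2 + 9*w) - 224*w = w**2 - 215*w)
1/(u(-35) + s(-93)) = 1/(-99 - 93*(-215 - 93)) = 1/(-99 - 93*(-308)) = 1/(-99 + 28644) = 1/28545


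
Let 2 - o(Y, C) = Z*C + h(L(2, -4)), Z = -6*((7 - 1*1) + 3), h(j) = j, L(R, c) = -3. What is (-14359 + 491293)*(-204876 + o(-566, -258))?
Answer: -104354590002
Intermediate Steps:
Z = -54 (Z = -6*((7 - 1) + 3) = -6*(6 + 3) = -6*9 = -54)
o(Y, C) = 5 + 54*C (o(Y, C) = 2 - (-54*C - 3) = 2 - (-3 - 54*C) = 2 + (3 + 54*C) = 5 + 54*C)
(-14359 + 491293)*(-204876 + o(-566, -258)) = (-14359 + 491293)*(-204876 + (5 + 54*(-258))) = 476934*(-204876 + (5 - 13932)) = 476934*(-204876 - 13927) = 476934*(-218803) = -104354590002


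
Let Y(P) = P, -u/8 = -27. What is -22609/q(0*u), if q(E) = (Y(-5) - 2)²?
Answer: -22609/49 ≈ -461.41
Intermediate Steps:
u = 216 (u = -8*(-27) = 216)
q(E) = 49 (q(E) = (-5 - 2)² = (-7)² = 49)
-22609/q(0*u) = -22609/49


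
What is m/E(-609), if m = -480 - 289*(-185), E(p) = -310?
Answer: -10597/62 ≈ -170.92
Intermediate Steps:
m = 52985 (m = -480 + 53465 = 52985)
m/E(-609) = 52985/(-310) = 52985*(-1/310) = -10597/62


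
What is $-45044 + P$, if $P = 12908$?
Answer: $-32136$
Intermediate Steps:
$-45044 + P = -45044 + 12908 = -32136$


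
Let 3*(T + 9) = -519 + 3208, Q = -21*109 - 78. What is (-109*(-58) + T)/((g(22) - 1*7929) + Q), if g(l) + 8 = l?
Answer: -10814/15423 ≈ -0.70116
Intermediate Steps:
g(l) = -8 + l
Q = -2367 (Q = -2289 - 78 = -2367)
T = 2662/3 (T = -9 + (-519 + 3208)/3 = -9 + (1/3)*2689 = -9 + 2689/3 = 2662/3 ≈ 887.33)
(-109*(-58) + T)/((g(22) - 1*7929) + Q) = (-109*(-58) + 2662/3)/(((-8 + 22) - 1*7929) - 2367) = (6322 + 2662/3)/((14 - 7929) - 2367) = 21628/(3*(-7915 - 2367)) = (21628/3)/(-10282) = (21628/3)*(-1/10282) = -10814/15423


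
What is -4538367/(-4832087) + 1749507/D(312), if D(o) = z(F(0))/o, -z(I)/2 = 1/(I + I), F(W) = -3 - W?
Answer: 7912728753656391/4832087 ≈ 1.6375e+9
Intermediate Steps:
z(I) = -1/I (z(I) = -2/(I + I) = -2*1/(2*I) = -1/I)
D(o) = 1/(3*o) (D(o) = (-1/(-3 - 1*0))/o = (-1/(-3 + 0))/o = (-1/(-3))/o = (-1*(-⅓))/o = 1/(3*o))
-4538367/(-4832087) + 1749507/D(312) = -4538367/(-4832087) + 1749507/(((⅓)/312)) = -4538367*(-1/4832087) + 1749507/(((⅓)*(1/312))) = 4538367/4832087 + 1749507/(1/936) = 4538367/4832087 + 1749507*936 = 4538367/4832087 + 1637538552 = 7912728753656391/4832087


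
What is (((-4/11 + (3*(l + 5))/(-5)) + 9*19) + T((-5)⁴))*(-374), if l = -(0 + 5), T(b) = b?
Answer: -297568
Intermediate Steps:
l = -5 (l = -1*5 = -5)
(((-4/11 + (3*(l + 5))/(-5)) + 9*19) + T((-5)⁴))*(-374) = (((-4/11 + (3*(-5 + 5))/(-5)) + 9*19) + (-5)⁴)*(-374) = (((-4*1/11 + (3*0)*(-⅕)) + 171) + 625)*(-374) = (((-4/11 + 0*(-⅕)) + 171) + 625)*(-374) = (((-4/11 + 0) + 171) + 625)*(-374) = ((-4/11 + 171) + 625)*(-374) = (1877/11 + 625)*(-374) = (8752/11)*(-374) = -297568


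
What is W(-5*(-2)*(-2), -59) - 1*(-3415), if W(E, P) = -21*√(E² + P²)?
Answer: 3415 - 21*√3881 ≈ 2106.8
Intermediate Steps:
W(-5*(-2)*(-2), -59) - 1*(-3415) = -21*√((-5*(-2)*(-2))² + (-59)²) - 1*(-3415) = -21*√((10*(-2))² + 3481) + 3415 = -21*√((-20)² + 3481) + 3415 = -21*√(400 + 3481) + 3415 = -21*√3881 + 3415 = 3415 - 21*√3881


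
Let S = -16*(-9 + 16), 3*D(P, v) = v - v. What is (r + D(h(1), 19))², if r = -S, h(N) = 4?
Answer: 12544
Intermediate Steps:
D(P, v) = 0 (D(P, v) = (v - v)/3 = (⅓)*0 = 0)
S = -112 (S = -16*7 = -112)
r = 112 (r = -1*(-112) = 112)
(r + D(h(1), 19))² = (112 + 0)² = 112² = 12544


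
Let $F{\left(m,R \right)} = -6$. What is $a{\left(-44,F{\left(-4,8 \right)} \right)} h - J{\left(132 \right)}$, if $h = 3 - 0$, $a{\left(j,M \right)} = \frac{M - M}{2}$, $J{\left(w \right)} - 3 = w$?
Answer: $-135$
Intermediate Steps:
$J{\left(w \right)} = 3 + w$
$a{\left(j,M \right)} = 0$ ($a{\left(j,M \right)} = 0 \cdot \frac{1}{2} = 0$)
$h = 3$ ($h = 3 + 0 = 3$)
$a{\left(-44,F{\left(-4,8 \right)} \right)} h - J{\left(132 \right)} = 0 \cdot 3 - \left(3 + 132\right) = 0 - 135 = -135$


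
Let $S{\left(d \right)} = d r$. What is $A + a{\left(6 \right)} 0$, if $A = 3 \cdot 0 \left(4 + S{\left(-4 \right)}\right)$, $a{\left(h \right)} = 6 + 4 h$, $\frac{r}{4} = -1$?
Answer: $0$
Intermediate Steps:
$r = -4$ ($r = 4 \left(-1\right) = -4$)
$S{\left(d \right)} = - 4 d$ ($S{\left(d \right)} = d \left(-4\right) = - 4 d$)
$A = 0$ ($A = 3 \cdot 0 \left(4 - -16\right) = 0 \left(4 + 16\right) = 0 \cdot 20 = 0$)
$A + a{\left(6 \right)} 0 = 0 + \left(6 + 4 \cdot 6\right) 0 = 0 + \left(6 + 24\right) 0 = 0 + 30 \cdot 0 = 0 + 0 = 0$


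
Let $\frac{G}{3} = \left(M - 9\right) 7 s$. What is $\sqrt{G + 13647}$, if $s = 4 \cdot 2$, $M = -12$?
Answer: $\sqrt{10119} \approx 100.59$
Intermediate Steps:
$s = 8$
$G = -3528$ ($G = 3 \left(-12 - 9\right) 7 \cdot 8 = 3 \left(-21\right) 7 \cdot 8 = 3 \left(\left(-147\right) 8\right) = 3 \left(-1176\right) = -3528$)
$\sqrt{G + 13647} = \sqrt{-3528 + 13647} = \sqrt{10119}$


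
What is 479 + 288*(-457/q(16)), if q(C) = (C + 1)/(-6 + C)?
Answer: -1308017/17 ≈ -76942.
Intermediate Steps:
q(C) = (1 + C)/(-6 + C)
479 + 288*(-457/q(16)) = 479 + 288*(-457*(-6 + 16)/(1 + 16)) = 479 + 288*(-457/(17/10)) = 479 + 288*(-457/((⅒)*17)) = 479 + 288*(-457/17/10) = 479 + 288*(-457*10/17) = 479 + 288*(-4570/17) = 479 - 1316160/17 = -1308017/17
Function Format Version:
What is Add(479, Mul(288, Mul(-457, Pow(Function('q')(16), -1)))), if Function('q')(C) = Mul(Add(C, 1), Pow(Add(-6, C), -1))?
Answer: Rational(-1308017, 17) ≈ -76942.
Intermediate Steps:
Function('q')(C) = Mul(Pow(Add(-6, C), -1), Add(1, C)) (Function('q')(C) = Mul(Add(1, C), Pow(Add(-6, C), -1)) = Mul(Pow(Add(-6, C), -1), Add(1, C)))
Add(479, Mul(288, Mul(-457, Pow(Function('q')(16), -1)))) = Add(479, Mul(288, Mul(-457, Pow(Mul(Pow(Add(-6, 16), -1), Add(1, 16)), -1)))) = Add(479, Mul(288, Mul(-457, Pow(Mul(Pow(10, -1), 17), -1)))) = Add(479, Mul(288, Mul(-457, Pow(Mul(Rational(1, 10), 17), -1)))) = Add(479, Mul(288, Mul(-457, Pow(Rational(17, 10), -1)))) = Add(479, Mul(288, Mul(-457, Rational(10, 17)))) = Add(479, Mul(288, Rational(-4570, 17))) = Add(479, Rational(-1316160, 17)) = Rational(-1308017, 17)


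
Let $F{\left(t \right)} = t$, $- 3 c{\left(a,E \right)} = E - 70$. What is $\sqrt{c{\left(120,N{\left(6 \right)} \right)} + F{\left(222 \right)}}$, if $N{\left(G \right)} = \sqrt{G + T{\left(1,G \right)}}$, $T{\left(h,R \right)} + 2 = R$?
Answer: $\frac{\sqrt{2208 - 3 \sqrt{10}}}{3} \approx 15.629$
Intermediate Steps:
$T{\left(h,R \right)} = -2 + R$
$N{\left(G \right)} = \sqrt{-2 + 2 G}$ ($N{\left(G \right)} = \sqrt{G + \left(-2 + G\right)} = \sqrt{-2 + 2 G}$)
$c{\left(a,E \right)} = \frac{70}{3} - \frac{E}{3}$ ($c{\left(a,E \right)} = - \frac{E - 70}{3} = - \frac{-70 + E}{3} = \frac{70}{3} - \frac{E}{3}$)
$\sqrt{c{\left(120,N{\left(6 \right)} \right)} + F{\left(222 \right)}} = \sqrt{\left(\frac{70}{3} - \frac{\sqrt{-2 + 2 \cdot 6}}{3}\right) + 222} = \sqrt{\left(\frac{70}{3} - \frac{\sqrt{-2 + 12}}{3}\right) + 222} = \sqrt{\left(\frac{70}{3} - \frac{\sqrt{10}}{3}\right) + 222} = \sqrt{\frac{736}{3} - \frac{\sqrt{10}}{3}}$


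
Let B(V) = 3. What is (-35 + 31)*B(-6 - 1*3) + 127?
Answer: 115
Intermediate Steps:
(-35 + 31)*B(-6 - 1*3) + 127 = (-35 + 31)*3 + 127 = -4*3 + 127 = -12 + 127 = 115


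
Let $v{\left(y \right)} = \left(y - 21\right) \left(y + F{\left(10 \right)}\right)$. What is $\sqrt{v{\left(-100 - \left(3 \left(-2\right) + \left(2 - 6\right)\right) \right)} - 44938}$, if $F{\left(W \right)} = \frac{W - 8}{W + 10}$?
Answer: $\frac{i \sqrt{3495910}}{10} \approx 186.97 i$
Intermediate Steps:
$F{\left(W \right)} = \frac{-8 + W}{10 + W}$
$v{\left(y \right)} = \left(-21 + y\right) \left(\frac{1}{10} + y\right)$ ($v{\left(y \right)} = \left(y - 21\right) \left(y + \frac{-8 + 10}{10 + 10}\right) = \left(-21 + y\right) \left(y + \frac{1}{20} \cdot 2\right) = \left(-21 + y\right) \left(y + \frac{1}{10}\right) = \left(-21 + y\right) \left(\frac{1}{10} + y\right)$)
$\sqrt{v{\left(-100 - \left(3 \left(-2\right) + \left(2 - 6\right)\right) \right)} - 44938} = \sqrt{\left(- \frac{21}{10} + \left(-100 - \left(3 \left(-2\right) + \left(2 - 6\right)\right)\right)^{2} - \frac{209 \left(-100 - \left(3 \left(-2\right) + \left(2 - 6\right)\right)\right)}{10}\right) - 44938} = \sqrt{\left(- \frac{21}{10} + \left(-100 - \left(-6 + \left(2 - 6\right)\right)\right)^{2} - \frac{209 \left(-100 - \left(-6 + \left(2 - 6\right)\right)\right)}{10}\right) - 44938} = \sqrt{\left(- \frac{21}{10} + \left(-100 - \left(-6 - 4\right)\right)^{2} - \frac{209 \left(-100 - \left(-6 - 4\right)\right)}{10}\right) - 44938} = \sqrt{\left(- \frac{21}{10} + \left(-100 - -10\right)^{2} - \frac{209 \left(-100 - -10\right)}{10}\right) - 44938} = \sqrt{\left(- \frac{21}{10} + \left(-100 + 10\right)^{2} - \frac{209 \left(-100 + 10\right)}{10}\right) - 44938} = \sqrt{\left(- \frac{21}{10} + \left(-90\right)^{2} - -1881\right) - 44938} = \sqrt{\left(- \frac{21}{10} + 8100 + 1881\right) - 44938} = \sqrt{\frac{99789}{10} - 44938} = \sqrt{- \frac{349591}{10}} = \frac{i \sqrt{3495910}}{10}$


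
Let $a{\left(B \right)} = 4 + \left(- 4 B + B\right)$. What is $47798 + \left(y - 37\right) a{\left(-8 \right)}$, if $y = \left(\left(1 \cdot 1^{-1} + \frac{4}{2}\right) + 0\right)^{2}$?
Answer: $47014$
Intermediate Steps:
$a{\left(B \right)} = 4 - 3 B$
$y = 9$ ($y = \left(\left(1 \cdot 1 + 4 \cdot \frac{1}{2}\right) + 0\right)^{2} = \left(\left(1 + 2\right) + 0\right)^{2} = \left(3 + 0\right)^{2} = 3^{2} = 9$)
$47798 + \left(y - 37\right) a{\left(-8 \right)} = 47798 + \left(9 - 37\right) \left(4 - -24\right) = 47798 - 28 \left(4 + 24\right) = 47798 - 784 = 47014$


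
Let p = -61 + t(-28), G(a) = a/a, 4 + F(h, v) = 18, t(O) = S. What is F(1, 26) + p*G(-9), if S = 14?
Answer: -33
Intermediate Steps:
t(O) = 14
F(h, v) = 14 (F(h, v) = -4 + 18 = 14)
G(a) = 1
p = -47 (p = -61 + 14 = -47)
F(1, 26) + p*G(-9) = 14 - 47*1 = 14 - 47 = -33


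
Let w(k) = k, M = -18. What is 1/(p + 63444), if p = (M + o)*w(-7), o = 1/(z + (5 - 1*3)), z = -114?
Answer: 16/1017121 ≈ 1.5731e-5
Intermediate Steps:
o = -1/112 (o = 1/(-114 + (5 - 1*3)) = 1/(-114 + (5 - 3)) = 1/(-114 + 2) = 1/(-112) = -1/112 ≈ -0.0089286)
p = 2017/16 (p = (-18 - 1/112)*(-7) = -2017/112*(-7) = 2017/16 ≈ 126.06)
1/(p + 63444) = 1/(2017/16 + 63444) = 1/(1017121/16) = 16/1017121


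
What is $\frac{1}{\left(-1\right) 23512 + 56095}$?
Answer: $\frac{1}{32583} \approx 3.0691 \cdot 10^{-5}$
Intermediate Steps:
$\frac{1}{\left(-1\right) 23512 + 56095} = \frac{1}{-23512 + 56095} = \frac{1}{32583}$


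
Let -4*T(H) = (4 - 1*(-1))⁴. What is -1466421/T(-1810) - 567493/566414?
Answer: 3322050854051/354008750 ≈ 9384.1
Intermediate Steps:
T(H) = -625/4 (T(H) = -(4 - 1*(-1))⁴/4 = -(4 + 1)⁴/4 = -¼*5⁴ = -¼*625 = -625/4)
-1466421/T(-1810) - 567493/566414 = -1466421/(-625/4) - 567493/566414 = -1466421*(-4/625) - 567493*1/566414 = 5865684/625 - 567493/566414 = 3322050854051/354008750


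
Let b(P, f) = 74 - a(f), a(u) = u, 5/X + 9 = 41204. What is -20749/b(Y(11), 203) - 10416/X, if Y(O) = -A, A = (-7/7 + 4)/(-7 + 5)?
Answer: -11070426947/129 ≈ -8.5817e+7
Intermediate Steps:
X = 1/8239 (X = 5/(-9 + 41204) = 5/41195 = 5*(1/41195) = 1/8239 ≈ 0.00012137)
A = -3/2 (A = (-7*1/7 + 4)/(-2) = (-1 + 4)*(-1/2) = 3*(-1/2) = -3/2 ≈ -1.5000)
Y(O) = 3/2 (Y(O) = -1*(-3/2) = 3/2)
b(P, f) = 74 - f
-20749/b(Y(11), 203) - 10416/X = -20749/(74 - 1*203) - 10416/1/8239 = -20749/(74 - 203) - 10416*8239 = -20749/(-129) - 85817424 = -20749*(-1/129) - 85817424 = 20749/129 - 85817424 = -11070426947/129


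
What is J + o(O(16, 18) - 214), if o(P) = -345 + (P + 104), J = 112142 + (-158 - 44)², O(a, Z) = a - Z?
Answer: 152489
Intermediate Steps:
J = 152946 (J = 112142 + (-202)² = 112142 + 40804 = 152946)
o(P) = -241 + P (o(P) = -345 + (104 + P) = -241 + P)
J + o(O(16, 18) - 214) = 152946 + (-241 + ((16 - 1*18) - 214)) = 152946 + (-241 + ((16 - 18) - 214)) = 152946 + (-241 + (-2 - 214)) = 152946 + (-241 - 216) = 152946 - 457 = 152489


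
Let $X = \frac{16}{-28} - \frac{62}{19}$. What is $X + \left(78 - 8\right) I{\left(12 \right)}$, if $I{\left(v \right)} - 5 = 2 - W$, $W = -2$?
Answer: $\frac{83280}{133} \approx 626.17$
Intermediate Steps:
$X = - \frac{510}{133}$ ($X = 16 \left(- \frac{1}{28}\right) - \frac{62}{19} = - \frac{4}{7} - \frac{62}{19} = - \frac{510}{133} \approx -3.8346$)
$I{\left(v \right)} = 9$ ($I{\left(v \right)} = 5 + \left(2 - -2\right) = 5 + \left(2 + 2\right) = 5 + 4 = 9$)
$X + \left(78 - 8\right) I{\left(12 \right)} = - \frac{510}{133} + \left(78 - 8\right) 9 = - \frac{510}{133} + 70 \cdot 9 = - \frac{510}{133} + 630 = \frac{83280}{133}$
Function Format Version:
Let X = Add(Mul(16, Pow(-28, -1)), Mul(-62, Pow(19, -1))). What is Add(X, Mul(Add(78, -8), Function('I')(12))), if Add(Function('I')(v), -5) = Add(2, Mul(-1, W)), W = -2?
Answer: Rational(83280, 133) ≈ 626.17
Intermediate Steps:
X = Rational(-510, 133) (X = Add(Mul(16, Rational(-1, 28)), Mul(-62, Rational(1, 19))) = Add(Rational(-4, 7), Rational(-62, 19)) = Rational(-510, 133) ≈ -3.8346)
Function('I')(v) = 9 (Function('I')(v) = Add(5, Add(2, Mul(-1, -2))) = Add(5, Add(2, 2)) = Add(5, 4) = 9)
Add(X, Mul(Add(78, -8), Function('I')(12))) = Add(Rational(-510, 133), Mul(Add(78, -8), 9)) = Add(Rational(-510, 133), Mul(70, 9)) = Add(Rational(-510, 133), 630) = Rational(83280, 133)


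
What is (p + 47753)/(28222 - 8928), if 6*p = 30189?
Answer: 105569/38588 ≈ 2.7358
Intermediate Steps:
p = 10063/2 (p = (1/6)*30189 = 10063/2 ≈ 5031.5)
(p + 47753)/(28222 - 8928) = (10063/2 + 47753)/(28222 - 8928) = (105569/2)/19294 = (105569/2)*(1/19294) = 105569/38588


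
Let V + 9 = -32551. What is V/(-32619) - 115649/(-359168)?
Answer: 15466864811/11715700992 ≈ 1.3202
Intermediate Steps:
V = -32560 (V = -9 - 32551 = -32560)
V/(-32619) - 115649/(-359168) = -32560/(-32619) - 115649/(-359168) = -32560*(-1/32619) - 115649*(-1/359168) = 32560/32619 + 115649/359168 = 15466864811/11715700992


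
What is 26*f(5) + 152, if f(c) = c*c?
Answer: 802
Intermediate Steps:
f(c) = c²
26*f(5) + 152 = 26*5² + 152 = 26*25 + 152 = 650 + 152 = 802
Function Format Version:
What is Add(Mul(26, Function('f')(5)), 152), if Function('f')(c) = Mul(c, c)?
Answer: 802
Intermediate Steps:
Function('f')(c) = Pow(c, 2)
Add(Mul(26, Function('f')(5)), 152) = Add(Mul(26, Pow(5, 2)), 152) = Add(Mul(26, 25), 152) = Add(650, 152) = 802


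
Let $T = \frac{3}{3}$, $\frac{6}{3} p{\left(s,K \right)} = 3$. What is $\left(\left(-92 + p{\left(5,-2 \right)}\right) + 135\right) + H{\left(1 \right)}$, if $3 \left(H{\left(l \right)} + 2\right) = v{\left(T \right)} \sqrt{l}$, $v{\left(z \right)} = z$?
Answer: $\frac{257}{6} \approx 42.833$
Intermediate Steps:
$p{\left(s,K \right)} = \frac{3}{2}$ ($p{\left(s,K \right)} = \frac{1}{2} \cdot 3 = \frac{3}{2}$)
$T = 1$ ($T = 3 \cdot \frac{1}{3} = 1$)
$H{\left(l \right)} = -2 + \frac{\sqrt{l}}{3}$ ($H{\left(l \right)} = -2 + \frac{1 \sqrt{l}}{3} = -2 + \frac{\sqrt{l}}{3}$)
$\left(\left(-92 + p{\left(5,-2 \right)}\right) + 135\right) + H{\left(1 \right)} = \left(\left(-92 + \frac{3}{2}\right) + 135\right) - \left(2 - \frac{\sqrt{1}}{3}\right) = \left(- \frac{181}{2} + 135\right) + \left(-2 + \frac{1}{3} \cdot 1\right) = \frac{89}{2} + \left(-2 + \frac{1}{3}\right) = \frac{89}{2} - \frac{5}{3} = \frac{257}{6}$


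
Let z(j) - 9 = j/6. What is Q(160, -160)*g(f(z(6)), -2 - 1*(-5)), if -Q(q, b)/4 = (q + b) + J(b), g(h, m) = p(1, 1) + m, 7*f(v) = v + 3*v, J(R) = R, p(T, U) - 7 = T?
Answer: 7040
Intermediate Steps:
p(T, U) = 7 + T
z(j) = 9 + j/6
f(v) = 4*v/7 (f(v) = (v + 3*v)/7 = (4*v)/7 = 4*v/7)
g(h, m) = 8 + m (g(h, m) = (7 + 1) + m = 8 + m)
Q(q, b) = -8*b - 4*q (Q(q, b) = -4*((q + b) + b) = -4*((b + q) + b) = -4*(q + 2*b) = -8*b - 4*q)
Q(160, -160)*g(f(z(6)), -2 - 1*(-5)) = (-8*(-160) - 4*160)*(8 + (-2 - 1*(-5))) = (1280 - 640)*(8 + (-2 + 5)) = 640*(8 + 3) = 640*11 = 7040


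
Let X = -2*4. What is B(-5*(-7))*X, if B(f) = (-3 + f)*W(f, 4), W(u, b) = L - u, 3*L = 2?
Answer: 26368/3 ≈ 8789.3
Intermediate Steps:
L = 2/3 (L = (1/3)*2 = 2/3 ≈ 0.66667)
W(u, b) = 2/3 - u
B(f) = (-3 + f)*(2/3 - f)
X = -8
B(-5*(-7))*X = (-2 - (-5*(-7))**2 + 11*(-5*(-7))/3)*(-8) = (-2 - 1*35**2 + (11/3)*35)*(-8) = (-2 - 1*1225 + 385/3)*(-8) = (-2 - 1225 + 385/3)*(-8) = -3296/3*(-8) = 26368/3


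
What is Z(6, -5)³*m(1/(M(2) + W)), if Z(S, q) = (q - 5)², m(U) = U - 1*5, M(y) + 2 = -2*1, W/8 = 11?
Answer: -104750000/21 ≈ -4.9881e+6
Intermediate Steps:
W = 88 (W = 8*11 = 88)
M(y) = -4 (M(y) = -2 - 2*1 = -2 - 2 = -4)
m(U) = -5 + U (m(U) = U - 5 = -5 + U)
Z(S, q) = (-5 + q)²
Z(6, -5)³*m(1/(M(2) + W)) = ((-5 - 5)²)³*(-5 + 1/(-4 + 88)) = ((-10)²)³*(-5 + 1/84) = 100³*(-5 + 1/84) = 1000000*(-419/84) = -104750000/21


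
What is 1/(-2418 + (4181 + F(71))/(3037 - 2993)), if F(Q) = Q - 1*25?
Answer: -44/102165 ≈ -0.00043068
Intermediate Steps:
F(Q) = -25 + Q (F(Q) = Q - 25 = -25 + Q)
1/(-2418 + (4181 + F(71))/(3037 - 2993)) = 1/(-2418 + (4181 + (-25 + 71))/(3037 - 2993)) = 1/(-2418 + (4181 + 46)/44) = 1/(-2418 + 4227*(1/44)) = 1/(-2418 + 4227/44) = 1/(-102165/44) = -44/102165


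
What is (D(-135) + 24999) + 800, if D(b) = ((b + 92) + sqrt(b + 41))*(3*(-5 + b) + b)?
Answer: 49664 - 555*I*sqrt(94) ≈ 49664.0 - 5380.9*I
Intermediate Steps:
D(b) = (-15 + 4*b)*(92 + b + sqrt(41 + b)) (D(b) = ((92 + b) + sqrt(41 + b))*((-15 + 3*b) + b) = (92 + b + sqrt(41 + b))*(-15 + 4*b) = (-15 + 4*b)*(92 + b + sqrt(41 + b)))
(D(-135) + 24999) + 800 = ((-1380 - 15*sqrt(41 - 135) + 4*(-135)**2 + 353*(-135) + 4*(-135)*sqrt(41 - 135)) + 24999) + 800 = ((-1380 - 15*I*sqrt(94) + 4*18225 - 47655 + 4*(-135)*sqrt(-94)) + 24999) + 800 = ((-1380 - 15*I*sqrt(94) + 72900 - 47655 + 4*(-135)*(I*sqrt(94))) + 24999) + 800 = ((-1380 - 15*I*sqrt(94) + 72900 - 47655 - 540*I*sqrt(94)) + 24999) + 800 = ((23865 - 555*I*sqrt(94)) + 24999) + 800 = (48864 - 555*I*sqrt(94)) + 800 = 49664 - 555*I*sqrt(94)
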